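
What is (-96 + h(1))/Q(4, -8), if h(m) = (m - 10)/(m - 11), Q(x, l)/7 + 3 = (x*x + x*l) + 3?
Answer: 951/1120 ≈ 0.84911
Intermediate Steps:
Q(x, l) = 7*x**2 + 7*l*x (Q(x, l) = -21 + 7*((x*x + x*l) + 3) = -21 + 7*((x**2 + l*x) + 3) = -21 + 7*(3 + x**2 + l*x) = -21 + (21 + 7*x**2 + 7*l*x) = 7*x**2 + 7*l*x)
h(m) = (-10 + m)/(-11 + m)
(-96 + h(1))/Q(4, -8) = (-96 + (-10 + 1)/(-11 + 1))/((7*4*(-8 + 4))) = (-96 - 9/(-10))/((7*4*(-4))) = (-96 - 1/10*(-9))/(-112) = -(-96 + 9/10)/112 = -1/112*(-951/10) = 951/1120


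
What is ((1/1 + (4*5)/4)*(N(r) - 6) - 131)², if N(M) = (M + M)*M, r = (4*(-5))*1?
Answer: 21464689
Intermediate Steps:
r = -20 (r = -20*1 = -20)
N(M) = 2*M² (N(M) = (2*M)*M = 2*M²)
((1/1 + (4*5)/4)*(N(r) - 6) - 131)² = ((1/1 + (4*5)/4)*(2*(-20)² - 6) - 131)² = ((1*1 + 20*(¼))*(2*400 - 6) - 131)² = ((1 + 5)*(800 - 6) - 131)² = (6*794 - 131)² = (4764 - 131)² = 4633² = 21464689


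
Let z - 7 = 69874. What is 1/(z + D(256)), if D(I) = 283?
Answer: 1/70164 ≈ 1.4252e-5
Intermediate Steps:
z = 69881 (z = 7 + 69874 = 69881)
1/(z + D(256)) = 1/(69881 + 283) = 1/70164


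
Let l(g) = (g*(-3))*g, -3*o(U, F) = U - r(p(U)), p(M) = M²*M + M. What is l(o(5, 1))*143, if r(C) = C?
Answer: -2234375/3 ≈ -7.4479e+5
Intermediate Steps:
p(M) = M + M³ (p(M) = M³ + M = M + M³)
o(U, F) = U³/3 (o(U, F) = -(U - (U + U³))/3 = -(U + (-U - U³))/3 = -(-1)*U³/3 = U³/3)
l(g) = -3*g² (l(g) = (-3*g)*g = -3*g²)
l(o(5, 1))*143 = -3*((⅓)*5³)²*143 = -3*((⅓)*125)²*143 = -3*(125/3)²*143 = -3*15625/9*143 = -15625/3*143 = -2234375/3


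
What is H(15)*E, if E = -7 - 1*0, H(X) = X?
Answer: -105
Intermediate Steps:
E = -7 (E = -7 + 0 = -7)
H(15)*E = 15*(-7) = -105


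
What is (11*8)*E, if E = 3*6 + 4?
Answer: 1936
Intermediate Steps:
E = 22 (E = 18 + 4 = 22)
(11*8)*E = (11*8)*22 = 88*22 = 1936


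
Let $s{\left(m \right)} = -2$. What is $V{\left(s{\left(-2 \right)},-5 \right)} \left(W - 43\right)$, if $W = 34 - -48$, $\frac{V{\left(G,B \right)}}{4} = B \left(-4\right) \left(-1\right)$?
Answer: $-3120$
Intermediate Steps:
$V{\left(G,B \right)} = 16 B$ ($V{\left(G,B \right)} = 4 B \left(-4\right) \left(-1\right) = 4 - 4 B \left(-1\right) = 4 \cdot 4 B = 16 B$)
$W = 82$ ($W = 34 + 48 = 82$)
$V{\left(s{\left(-2 \right)},-5 \right)} \left(W - 43\right) = 16 \left(-5\right) \left(82 - 43\right) = \left(-80\right) 39 = -3120$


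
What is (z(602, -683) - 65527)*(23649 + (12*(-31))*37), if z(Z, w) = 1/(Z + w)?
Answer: -17488831960/27 ≈ -6.4773e+8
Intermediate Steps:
(z(602, -683) - 65527)*(23649 + (12*(-31))*37) = (1/(602 - 683) - 65527)*(23649 + (12*(-31))*37) = (1/(-81) - 65527)*(23649 - 372*37) = (-1/81 - 65527)*(23649 - 13764) = -5307688/81*9885 = -17488831960/27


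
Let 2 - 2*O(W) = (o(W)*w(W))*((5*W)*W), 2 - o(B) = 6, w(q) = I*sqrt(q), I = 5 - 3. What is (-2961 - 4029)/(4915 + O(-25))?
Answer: -4295355/491302132 + 54609375*I/491302132 ≈ -0.0087428 + 0.11115*I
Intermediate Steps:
I = 2
w(q) = 2*sqrt(q)
o(B) = -4 (o(B) = 2 - 1*6 = 2 - 6 = -4)
O(W) = 1 + 20*W**(5/2) (O(W) = 1 - (-8*sqrt(W))*(5*W)*W/2 = 1 - (-8*sqrt(W))*5*W**2/2 = 1 - (-20)*W**(5/2) = 1 + 20*W**(5/2))
(-2961 - 4029)/(4915 + O(-25)) = (-2961 - 4029)/(4915 + (1 + 20*(-25)**(5/2))) = -6990/(4915 + (1 + 20*(3125*I))) = -6990/(4915 + (1 + 62500*I)) = -6990*(4916 - 62500*I)/3930417056 = -3495*(4916 - 62500*I)/1965208528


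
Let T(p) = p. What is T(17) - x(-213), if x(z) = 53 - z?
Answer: -249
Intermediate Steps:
T(17) - x(-213) = 17 - (53 - 1*(-213)) = 17 - (53 + 213) = 17 - 1*266 = 17 - 266 = -249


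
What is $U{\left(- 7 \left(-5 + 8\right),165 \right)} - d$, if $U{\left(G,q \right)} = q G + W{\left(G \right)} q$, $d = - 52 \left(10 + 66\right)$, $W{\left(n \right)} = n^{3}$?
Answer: $-1527578$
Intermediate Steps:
$d = -3952$ ($d = \left(-52\right) 76 = -3952$)
$U{\left(G,q \right)} = G q + q G^{3}$ ($U{\left(G,q \right)} = q G + G^{3} q = G q + q G^{3}$)
$U{\left(- 7 \left(-5 + 8\right),165 \right)} - d = - 7 \left(-5 + 8\right) 165 \left(1 + \left(- 7 \left(-5 + 8\right)\right)^{2}\right) - -3952 = \left(-7\right) 3 \cdot 165 \left(1 + \left(\left(-7\right) 3\right)^{2}\right) + 3952 = \left(-21\right) 165 \left(1 + \left(-21\right)^{2}\right) + 3952 = \left(-21\right) 165 \left(1 + 441\right) + 3952 = \left(-21\right) 165 \cdot 442 + 3952 = -1531530 + 3952 = -1527578$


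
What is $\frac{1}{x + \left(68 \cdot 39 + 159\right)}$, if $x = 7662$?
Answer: $\frac{1}{10473} \approx 9.5484 \cdot 10^{-5}$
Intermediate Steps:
$\frac{1}{x + \left(68 \cdot 39 + 159\right)} = \frac{1}{7662 + \left(68 \cdot 39 + 159\right)} = \frac{1}{7662 + \left(2652 + 159\right)} = \frac{1}{7662 + 2811} = \frac{1}{10473}$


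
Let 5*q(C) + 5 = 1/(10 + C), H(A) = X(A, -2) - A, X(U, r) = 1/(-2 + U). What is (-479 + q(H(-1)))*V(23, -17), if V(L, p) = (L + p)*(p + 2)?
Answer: 691173/16 ≈ 43198.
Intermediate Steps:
H(A) = 1/(-2 + A) - A
V(L, p) = (2 + p)*(L + p) (V(L, p) = (L + p)*(2 + p) = (2 + p)*(L + p))
q(C) = -1 + 1/(5*(10 + C))
(-479 + q(H(-1)))*V(23, -17) = (-479 + (-49/5 - (1 - 1*(-1)*(-2 - 1))/(-2 - 1))/(10 + (1 - 1*(-1)*(-2 - 1))/(-2 - 1)))*((-17)² + 2*23 + 2*(-17) + 23*(-17)) = (-479 + (-49/5 - (1 - 1*(-1)*(-3))/(-3))/(10 + (1 - 1*(-1)*(-3))/(-3)))*(289 + 46 - 34 - 391) = (-479 + (-49/5 - (-1)*(1 - 3)/3)/(10 - (1 - 3)/3))*(-90) = (-479 + (-49/5 - (-1)*(-2)/3)/(10 - ⅓*(-2)))*(-90) = (-479 + (-49/5 - 1*⅔)/(10 + ⅔))*(-90) = (-479 + (-49/5 - ⅔)/(32/3))*(-90) = (-479 + (3/32)*(-157/15))*(-90) = (-479 - 157/160)*(-90) = -76797/160*(-90) = 691173/16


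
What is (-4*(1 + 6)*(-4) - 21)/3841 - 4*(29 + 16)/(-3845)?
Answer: 208255/2953729 ≈ 0.070506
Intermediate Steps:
(-4*(1 + 6)*(-4) - 21)/3841 - 4*(29 + 16)/(-3845) = (-28*(-4) - 21)*(1/3841) - 4*45*(-1/3845) = (-4*(-28) - 21)*(1/3841) - 180*(-1/3845) = (112 - 21)*(1/3841) + 36/769 = 91*(1/3841) + 36/769 = 91/3841 + 36/769 = 208255/2953729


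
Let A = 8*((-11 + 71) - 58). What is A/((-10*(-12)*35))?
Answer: 2/525 ≈ 0.0038095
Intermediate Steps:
A = 16 (A = 8*(60 - 58) = 8*2 = 16)
A/((-10*(-12)*35)) = 16/((-10*(-12)*35)) = 16/((120*35)) = 16/4200 = 16*(1/4200) = 2/525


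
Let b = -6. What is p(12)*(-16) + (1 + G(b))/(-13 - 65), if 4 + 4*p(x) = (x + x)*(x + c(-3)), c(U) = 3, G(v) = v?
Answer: -111067/78 ≈ -1423.9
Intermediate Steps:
p(x) = -1 + x*(3 + x)/2 (p(x) = -1 + ((x + x)*(x + 3))/4 = -1 + ((2*x)*(3 + x))/4 = -1 + (2*x*(3 + x))/4 = -1 + x*(3 + x)/2)
p(12)*(-16) + (1 + G(b))/(-13 - 65) = (-1 + (1/2)*12**2 + (3/2)*12)*(-16) + (1 - 6)/(-13 - 65) = (-1 + (1/2)*144 + 18)*(-16) - 5/(-78) = (-1 + 72 + 18)*(-16) - 5*(-1/78) = 89*(-16) + 5/78 = -1424 + 5/78 = -111067/78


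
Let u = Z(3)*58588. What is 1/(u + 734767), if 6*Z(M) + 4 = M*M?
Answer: 3/2350771 ≈ 1.2762e-6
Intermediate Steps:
Z(M) = -2/3 + M**2/6 (Z(M) = -2/3 + (M*M)/6 = -2/3 + M**2/6)
u = 146470/3 (u = (-2/3 + (1/6)*3**2)*58588 = (-2/3 + (1/6)*9)*58588 = (-2/3 + 3/2)*58588 = (5/6)*58588 = 146470/3 ≈ 48823.)
1/(u + 734767) = 1/(146470/3 + 734767) = 1/(2350771/3) = 3/2350771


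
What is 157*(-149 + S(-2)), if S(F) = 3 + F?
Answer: -23236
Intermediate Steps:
157*(-149 + S(-2)) = 157*(-149 + (3 - 2)) = 157*(-149 + 1) = 157*(-148) = -23236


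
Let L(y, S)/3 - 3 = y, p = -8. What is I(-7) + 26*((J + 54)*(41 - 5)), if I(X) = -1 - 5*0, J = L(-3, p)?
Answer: 50543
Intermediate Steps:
L(y, S) = 9 + 3*y
J = 0 (J = 9 + 3*(-3) = 9 - 9 = 0)
I(X) = -1 (I(X) = -1 + 0 = -1)
I(-7) + 26*((J + 54)*(41 - 5)) = -1 + 26*((0 + 54)*(41 - 5)) = -1 + 26*(54*36) = -1 + 26*1944 = -1 + 50544 = 50543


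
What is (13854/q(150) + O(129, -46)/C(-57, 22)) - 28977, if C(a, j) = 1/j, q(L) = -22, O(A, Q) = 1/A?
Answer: -42011704/1419 ≈ -29607.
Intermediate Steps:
(13854/q(150) + O(129, -46)/C(-57, 22)) - 28977 = (13854/(-22) + 1/(129*(1/22))) - 28977 = (13854*(-1/22) + 1/(129*(1/22))) - 28977 = (-6927/11 + (1/129)*22) - 28977 = (-6927/11 + 22/129) - 28977 = -893341/1419 - 28977 = -42011704/1419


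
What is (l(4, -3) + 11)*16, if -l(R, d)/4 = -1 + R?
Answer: -16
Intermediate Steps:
l(R, d) = 4 - 4*R (l(R, d) = -4*(-1 + R) = 4 - 4*R)
(l(4, -3) + 11)*16 = ((4 - 4*4) + 11)*16 = ((4 - 16) + 11)*16 = (-12 + 11)*16 = -1*16 = -16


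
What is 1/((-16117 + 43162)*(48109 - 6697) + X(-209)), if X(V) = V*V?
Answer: 1/1120031221 ≈ 8.9283e-10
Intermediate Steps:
X(V) = V**2
1/((-16117 + 43162)*(48109 - 6697) + X(-209)) = 1/((-16117 + 43162)*(48109 - 6697) + (-209)**2) = 1/(27045*41412 + 43681) = 1/(1119987540 + 43681) = 1/1120031221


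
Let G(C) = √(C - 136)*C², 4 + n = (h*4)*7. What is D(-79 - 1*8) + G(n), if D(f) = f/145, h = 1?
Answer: -⅗ + 2304*I*√7 ≈ -0.6 + 6095.8*I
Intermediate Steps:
n = 24 (n = -4 + (1*4)*7 = -4 + 4*7 = -4 + 28 = 24)
D(f) = f/145 (D(f) = f*(1/145) = f/145)
G(C) = C²*√(-136 + C) (G(C) = √(-136 + C)*C² = C²*√(-136 + C))
D(-79 - 1*8) + G(n) = (-79 - 1*8)/145 + 24²*√(-136 + 24) = (-79 - 8)/145 + 576*√(-112) = (1/145)*(-87) + 576*(4*I*√7) = -⅗ + 2304*I*√7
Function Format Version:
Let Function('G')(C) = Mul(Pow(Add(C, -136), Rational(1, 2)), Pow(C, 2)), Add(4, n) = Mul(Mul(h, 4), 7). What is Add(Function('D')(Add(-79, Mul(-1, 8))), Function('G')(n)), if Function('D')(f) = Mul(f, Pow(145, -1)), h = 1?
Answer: Add(Rational(-3, 5), Mul(2304, I, Pow(7, Rational(1, 2)))) ≈ Add(-0.60000, Mul(6095.8, I))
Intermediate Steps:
n = 24 (n = Add(-4, Mul(Mul(1, 4), 7)) = Add(-4, Mul(4, 7)) = Add(-4, 28) = 24)
Function('D')(f) = Mul(Rational(1, 145), f) (Function('D')(f) = Mul(f, Rational(1, 145)) = Mul(Rational(1, 145), f))
Function('G')(C) = Mul(Pow(C, 2), Pow(Add(-136, C), Rational(1, 2))) (Function('G')(C) = Mul(Pow(Add(-136, C), Rational(1, 2)), Pow(C, 2)) = Mul(Pow(C, 2), Pow(Add(-136, C), Rational(1, 2))))
Add(Function('D')(Add(-79, Mul(-1, 8))), Function('G')(n)) = Add(Mul(Rational(1, 145), Add(-79, Mul(-1, 8))), Mul(Pow(24, 2), Pow(Add(-136, 24), Rational(1, 2)))) = Add(Mul(Rational(1, 145), Add(-79, -8)), Mul(576, Pow(-112, Rational(1, 2)))) = Add(Mul(Rational(1, 145), -87), Mul(576, Mul(4, I, Pow(7, Rational(1, 2))))) = Add(Rational(-3, 5), Mul(2304, I, Pow(7, Rational(1, 2))))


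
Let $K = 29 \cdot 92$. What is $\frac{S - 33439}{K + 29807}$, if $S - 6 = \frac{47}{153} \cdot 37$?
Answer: $- \frac{1022702}{993735} \approx -1.0292$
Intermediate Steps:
$K = 2668$
$S = \frac{2657}{153}$ ($S = 6 + \frac{47}{153} \cdot 37 = 6 + \frac{1739}{153} = \frac{2657}{153} \approx 17.366$)
$\frac{S - 33439}{K + 29807} = \frac{\frac{2657}{153} - 33439}{2668 + 29807} = - \frac{5113510}{153 \cdot 32475} = \left(- \frac{5113510}{153}\right) \frac{1}{32475} = - \frac{1022702}{993735}$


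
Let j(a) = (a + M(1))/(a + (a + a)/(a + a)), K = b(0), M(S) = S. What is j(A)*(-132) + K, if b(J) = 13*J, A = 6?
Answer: -132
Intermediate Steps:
K = 0 (K = 13*0 = 0)
j(a) = 1 (j(a) = (a + 1)/(a + (a + a)/(a + a)) = (1 + a)/(a + (2*a)/((2*a))) = (1 + a)/(a + (2*a)*(1/(2*a))) = (1 + a)/(a + 1) = (1 + a)/(1 + a) = 1)
j(A)*(-132) + K = 1*(-132) + 0 = -132 + 0 = -132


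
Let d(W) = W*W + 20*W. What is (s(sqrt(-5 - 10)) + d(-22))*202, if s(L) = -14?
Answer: 6060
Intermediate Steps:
d(W) = W**2 + 20*W
(s(sqrt(-5 - 10)) + d(-22))*202 = (-14 - 22*(20 - 22))*202 = (-14 - 22*(-2))*202 = (-14 + 44)*202 = 30*202 = 6060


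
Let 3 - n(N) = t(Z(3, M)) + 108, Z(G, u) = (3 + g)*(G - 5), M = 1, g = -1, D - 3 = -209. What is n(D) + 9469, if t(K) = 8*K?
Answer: 9396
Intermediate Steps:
D = -206 (D = 3 - 209 = -206)
Z(G, u) = -10 + 2*G (Z(G, u) = (3 - 1)*(G - 5) = 2*(-5 + G) = -10 + 2*G)
n(N) = -73 (n(N) = 3 - (8*(-10 + 2*3) + 108) = 3 - (8*(-10 + 6) + 108) = 3 - (8*(-4) + 108) = 3 - (-32 + 108) = 3 - 1*76 = 3 - 76 = -73)
n(D) + 9469 = -73 + 9469 = 9396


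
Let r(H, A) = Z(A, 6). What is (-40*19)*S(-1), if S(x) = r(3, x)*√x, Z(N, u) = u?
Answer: -4560*I ≈ -4560.0*I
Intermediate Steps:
r(H, A) = 6
S(x) = 6*√x
(-40*19)*S(-1) = (-40*19)*(6*√(-1)) = -4560*I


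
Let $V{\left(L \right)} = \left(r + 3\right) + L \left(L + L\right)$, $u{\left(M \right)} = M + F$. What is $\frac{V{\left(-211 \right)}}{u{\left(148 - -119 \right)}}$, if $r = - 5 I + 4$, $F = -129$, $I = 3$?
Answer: $\frac{14839}{23} \approx 645.17$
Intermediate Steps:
$r = -11$ ($r = \left(-5\right) 3 + 4 = -15 + 4 = -11$)
$u{\left(M \right)} = -129 + M$ ($u{\left(M \right)} = M - 129 = -129 + M$)
$V{\left(L \right)} = -8 + 2 L^{2}$ ($V{\left(L \right)} = \left(-11 + 3\right) + L \left(L + L\right) = -8 + L 2 L = -8 + 2 L^{2}$)
$\frac{V{\left(-211 \right)}}{u{\left(148 - -119 \right)}} = \frac{-8 + 2 \left(-211\right)^{2}}{-129 + \left(148 - -119\right)} = \frac{-8 + 2 \cdot 44521}{-129 + \left(148 + 119\right)} = \frac{-8 + 89042}{-129 + 267} = \frac{89034}{138} = 89034 \cdot \frac{1}{138} = \frac{14839}{23}$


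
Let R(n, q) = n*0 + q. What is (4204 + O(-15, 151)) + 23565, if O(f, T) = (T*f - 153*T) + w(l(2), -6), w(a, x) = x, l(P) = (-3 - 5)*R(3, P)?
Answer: 2395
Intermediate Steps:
R(n, q) = q (R(n, q) = 0 + q = q)
l(P) = -8*P (l(P) = (-3 - 5)*P = -8*P)
O(f, T) = -6 - 153*T + T*f (O(f, T) = (T*f - 153*T) - 6 = (-153*T + T*f) - 6 = -6 - 153*T + T*f)
(4204 + O(-15, 151)) + 23565 = (4204 + (-6 - 153*151 + 151*(-15))) + 23565 = (4204 + (-6 - 23103 - 2265)) + 23565 = (4204 - 25374) + 23565 = -21170 + 23565 = 2395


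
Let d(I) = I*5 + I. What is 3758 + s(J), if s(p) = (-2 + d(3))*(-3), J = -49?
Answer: 3710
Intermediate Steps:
d(I) = 6*I (d(I) = 5*I + I = 6*I)
s(p) = -48 (s(p) = (-2 + 6*3)*(-3) = (-2 + 18)*(-3) = 16*(-3) = -48)
3758 + s(J) = 3758 - 48 = 3710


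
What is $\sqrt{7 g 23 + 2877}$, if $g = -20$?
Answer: $7 i \sqrt{7} \approx 18.52 i$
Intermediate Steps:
$\sqrt{7 g 23 + 2877} = \sqrt{7 \left(-20\right) 23 + 2877} = \sqrt{\left(-140\right) 23 + 2877} = \sqrt{-3220 + 2877} = \sqrt{-343} = 7 i \sqrt{7}$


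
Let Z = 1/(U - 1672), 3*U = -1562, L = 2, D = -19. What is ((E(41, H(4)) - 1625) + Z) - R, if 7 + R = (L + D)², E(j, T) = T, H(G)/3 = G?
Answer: -12465313/6578 ≈ -1895.0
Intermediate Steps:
H(G) = 3*G
U = -1562/3 (U = (⅓)*(-1562) = -1562/3 ≈ -520.67)
Z = -3/6578 (Z = 1/(-1562/3 - 1672) = 1/(-6578/3) = -3/6578 ≈ -0.00045607)
R = 282 (R = -7 + (2 - 19)² = -7 + (-17)² = -7 + 289 = 282)
((E(41, H(4)) - 1625) + Z) - R = ((3*4 - 1625) - 3/6578) - 1*282 = ((12 - 1625) - 3/6578) - 282 = (-1613 - 3/6578) - 282 = -10610317/6578 - 282 = -12465313/6578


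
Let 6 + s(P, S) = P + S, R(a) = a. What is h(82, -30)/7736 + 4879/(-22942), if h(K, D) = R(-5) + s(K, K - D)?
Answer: -16772779/88739656 ≈ -0.18901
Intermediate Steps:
s(P, S) = -6 + P + S (s(P, S) = -6 + (P + S) = -6 + P + S)
h(K, D) = -11 - D + 2*K (h(K, D) = -5 + (-6 + K + (K - D)) = -5 + (-6 - D + 2*K) = -11 - D + 2*K)
h(82, -30)/7736 + 4879/(-22942) = (-11 - 1*(-30) + 2*82)/7736 + 4879/(-22942) = (-11 + 30 + 164)*(1/7736) + 4879*(-1/22942) = 183*(1/7736) - 4879/22942 = 183/7736 - 4879/22942 = -16772779/88739656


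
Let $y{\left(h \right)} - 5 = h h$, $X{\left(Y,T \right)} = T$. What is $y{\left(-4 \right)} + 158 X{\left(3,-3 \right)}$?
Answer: $-453$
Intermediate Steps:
$y{\left(h \right)} = 5 + h^{2}$ ($y{\left(h \right)} = 5 + h h = 5 + h^{2}$)
$y{\left(-4 \right)} + 158 X{\left(3,-3 \right)} = \left(5 + \left(-4\right)^{2}\right) + 158 \left(-3\right) = \left(5 + 16\right) - 474 = 21 - 474 = -453$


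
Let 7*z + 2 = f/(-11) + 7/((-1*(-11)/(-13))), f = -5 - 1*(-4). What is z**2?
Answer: 256/121 ≈ 2.1157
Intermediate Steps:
f = -1 (f = -5 + 4 = -1)
z = -16/11 (z = -2/7 + (-1/(-11) + 7/((-1*(-11)/(-13))))/7 = -2/7 + (-1*(-1/11) + 7/((11*(-1/13))))/7 = -2/7 + (1/11 + 7/(-11/13))/7 = -2/7 + (1/11 + 7*(-13/11))/7 = -2/7 + (1/11 - 91/11)/7 = -2/7 + (1/7)*(-90/11) = -2/7 - 90/77 = -16/11 ≈ -1.4545)
z**2 = (-16/11)**2 = 256/121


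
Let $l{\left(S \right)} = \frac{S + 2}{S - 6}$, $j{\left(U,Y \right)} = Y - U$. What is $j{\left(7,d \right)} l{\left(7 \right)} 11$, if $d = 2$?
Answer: $-495$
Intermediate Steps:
$l{\left(S \right)} = \frac{2 + S}{-6 + S}$
$j{\left(7,d \right)} l{\left(7 \right)} 11 = \left(2 - 7\right) \frac{2 + 7}{-6 + 7} \cdot 11 = \left(2 - 7\right) 1^{-1} \cdot 9 \cdot 11 = - 5 \cdot 1 \cdot 9 \cdot 11 = \left(-5\right) 9 \cdot 11 = \left(-45\right) 11 = -495$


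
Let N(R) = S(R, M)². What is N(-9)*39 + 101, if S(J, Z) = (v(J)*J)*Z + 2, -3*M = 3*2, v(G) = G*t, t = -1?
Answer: 1049045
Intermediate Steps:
v(G) = -G (v(G) = G*(-1) = -G)
M = -2 ≈ -2.0000
S(J, Z) = 2 - Z*J² (S(J, Z) = ((-J)*J)*Z + 2 = (-J²)*Z + 2 = -Z*J² + 2 = 2 - Z*J²)
N(R) = (2 + 2*R²)² (N(R) = (2 - 1*(-2)*R²)² = (2 + 2*R²)²)
N(-9)*39 + 101 = (4*(1 + (-9)²)²)*39 + 101 = (4*(1 + 81)²)*39 + 101 = (4*82²)*39 + 101 = (4*6724)*39 + 101 = 26896*39 + 101 = 1048944 + 101 = 1049045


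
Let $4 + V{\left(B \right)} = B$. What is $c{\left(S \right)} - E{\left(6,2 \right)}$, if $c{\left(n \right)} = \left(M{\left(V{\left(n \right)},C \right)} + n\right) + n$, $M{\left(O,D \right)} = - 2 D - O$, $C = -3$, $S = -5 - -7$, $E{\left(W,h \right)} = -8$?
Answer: $20$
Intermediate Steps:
$V{\left(B \right)} = -4 + B$
$S = 2$ ($S = -5 + 7 = 2$)
$M{\left(O,D \right)} = - O - 2 D$
$c{\left(n \right)} = 10 + n$ ($c{\left(n \right)} = \left(\left(- (-4 + n) - -6\right) + n\right) + n = \left(\left(\left(4 - n\right) + 6\right) + n\right) + n = \left(\left(10 - n\right) + n\right) + n = 10 + n$)
$c{\left(S \right)} - E{\left(6,2 \right)} = \left(10 + 2\right) - -8 = 12 + 8 = 20$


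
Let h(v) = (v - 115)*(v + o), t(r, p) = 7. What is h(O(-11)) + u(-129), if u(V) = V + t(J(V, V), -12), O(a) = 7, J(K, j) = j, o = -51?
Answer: 4630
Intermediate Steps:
h(v) = (-115 + v)*(-51 + v) (h(v) = (v - 115)*(v - 51) = (-115 + v)*(-51 + v))
u(V) = 7 + V (u(V) = V + 7 = 7 + V)
h(O(-11)) + u(-129) = (5865 + 7² - 166*7) + (7 - 129) = (5865 + 49 - 1162) - 122 = 4752 - 122 = 4630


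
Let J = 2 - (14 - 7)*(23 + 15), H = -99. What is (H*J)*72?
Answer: 1881792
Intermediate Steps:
J = -264 (J = 2 - 7*38 = 2 - 1*266 = 2 - 266 = -264)
(H*J)*72 = -99*(-264)*72 = 26136*72 = 1881792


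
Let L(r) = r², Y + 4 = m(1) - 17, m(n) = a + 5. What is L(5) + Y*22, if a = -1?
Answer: -349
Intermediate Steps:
m(n) = 4 (m(n) = -1 + 5 = 4)
Y = -17 (Y = -4 + (4 - 17) = -4 - 13 = -17)
L(5) + Y*22 = 5² - 17*22 = 25 - 374 = -349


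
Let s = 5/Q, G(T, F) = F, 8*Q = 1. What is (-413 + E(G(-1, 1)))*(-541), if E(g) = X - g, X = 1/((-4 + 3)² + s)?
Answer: 9182393/41 ≈ 2.2396e+5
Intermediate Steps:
Q = ⅛ (Q = (⅛)*1 = ⅛ ≈ 0.12500)
s = 40 (s = 5/(⅛) = 5*8 = 40)
X = 1/41 (X = 1/((-4 + 3)² + 40) = 1/((-1)² + 40) = 1/(1 + 40) = 1/41 ≈ 0.024390)
E(g) = 1/41 - g
(-413 + E(G(-1, 1)))*(-541) = (-413 + (1/41 - 1*1))*(-541) = (-413 + (1/41 - 1))*(-541) = (-413 - 40/41)*(-541) = -16973/41*(-541) = 9182393/41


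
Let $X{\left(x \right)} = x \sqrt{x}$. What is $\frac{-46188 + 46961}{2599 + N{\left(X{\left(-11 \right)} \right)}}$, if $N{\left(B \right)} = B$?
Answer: $\frac{2009027}{6756132} + \frac{8503 i \sqrt{11}}{6756132} \approx 0.29736 + 0.0041742 i$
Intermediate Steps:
$X{\left(x \right)} = x^{\frac{3}{2}}$
$\frac{-46188 + 46961}{2599 + N{\left(X{\left(-11 \right)} \right)}} = \frac{-46188 + 46961}{2599 + \left(-11\right)^{\frac{3}{2}}} = \frac{773}{2599 - 11 i \sqrt{11}}$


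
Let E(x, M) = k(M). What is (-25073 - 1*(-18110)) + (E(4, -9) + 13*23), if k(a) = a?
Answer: -6673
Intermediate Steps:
E(x, M) = M
(-25073 - 1*(-18110)) + (E(4, -9) + 13*23) = (-25073 - 1*(-18110)) + (-9 + 13*23) = (-25073 + 18110) + (-9 + 299) = -6963 + 290 = -6673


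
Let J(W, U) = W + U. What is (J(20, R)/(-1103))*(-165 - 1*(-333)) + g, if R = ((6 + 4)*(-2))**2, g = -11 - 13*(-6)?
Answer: 3341/1103 ≈ 3.0290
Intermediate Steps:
g = 67 (g = -11 + 78 = 67)
R = 400 (R = (10*(-2))**2 = (-20)**2 = 400)
J(W, U) = U + W
(J(20, R)/(-1103))*(-165 - 1*(-333)) + g = ((400 + 20)/(-1103))*(-165 - 1*(-333)) + 67 = (420*(-1/1103))*(-165 + 333) + 67 = -420/1103*168 + 67 = -70560/1103 + 67 = 3341/1103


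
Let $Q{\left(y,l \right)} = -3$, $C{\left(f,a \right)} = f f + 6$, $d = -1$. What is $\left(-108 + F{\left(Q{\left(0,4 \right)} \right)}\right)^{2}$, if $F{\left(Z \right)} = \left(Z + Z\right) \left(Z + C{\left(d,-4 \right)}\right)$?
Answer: $17424$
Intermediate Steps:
$C{\left(f,a \right)} = 6 + f^{2}$ ($C{\left(f,a \right)} = f^{2} + 6 = 6 + f^{2}$)
$F{\left(Z \right)} = 2 Z \left(7 + Z\right)$ ($F{\left(Z \right)} = \left(Z + Z\right) \left(Z + \left(6 + \left(-1\right)^{2}\right)\right) = 2 Z \left(Z + \left(6 + 1\right)\right) = 2 Z \left(Z + 7\right) = 2 Z \left(7 + Z\right)$)
$\left(-108 + F{\left(Q{\left(0,4 \right)} \right)}\right)^{2} = \left(-108 + 2 \left(-3\right) \left(7 - 3\right)\right)^{2} = \left(-108 + 2 \left(-3\right) 4\right)^{2} = \left(-108 - 24\right)^{2} = \left(-132\right)^{2} = 17424$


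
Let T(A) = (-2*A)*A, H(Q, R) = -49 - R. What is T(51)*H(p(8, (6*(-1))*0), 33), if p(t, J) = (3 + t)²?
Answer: 426564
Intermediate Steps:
T(A) = -2*A²
T(51)*H(p(8, (6*(-1))*0), 33) = (-2*51²)*(-49 - 1*33) = (-2*2601)*(-49 - 33) = -5202*(-82) = 426564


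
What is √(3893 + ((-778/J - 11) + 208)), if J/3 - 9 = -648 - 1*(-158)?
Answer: 2*√2129380266/1443 ≈ 63.957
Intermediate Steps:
J = -1443 (J = 27 + 3*(-648 - 1*(-158)) = 27 + 3*(-648 + 158) = 27 + 3*(-490) = 27 - 1470 = -1443)
√(3893 + ((-778/J - 11) + 208)) = √(3893 + ((-778/(-1443) - 11) + 208)) = √(3893 + ((-778*(-1/1443) - 11) + 208)) = √(3893 + ((778/1443 - 11) + 208)) = √(3893 + (-15095/1443 + 208)) = √(3893 + 285049/1443) = √(5902648/1443) = 2*√2129380266/1443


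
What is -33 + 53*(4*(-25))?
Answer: -5333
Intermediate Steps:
-33 + 53*(4*(-25)) = -33 + 53*(-100) = -33 - 5300 = -5333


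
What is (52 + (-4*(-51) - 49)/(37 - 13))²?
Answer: 1968409/576 ≈ 3417.4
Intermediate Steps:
(52 + (-4*(-51) - 49)/(37 - 13))² = (52 + (204 - 49)/24)² = (52 + 155*(1/24))² = (52 + 155/24)² = (1403/24)² = 1968409/576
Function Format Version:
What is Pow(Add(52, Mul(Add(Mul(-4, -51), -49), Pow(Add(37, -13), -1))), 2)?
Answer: Rational(1968409, 576) ≈ 3417.4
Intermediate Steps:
Pow(Add(52, Mul(Add(Mul(-4, -51), -49), Pow(Add(37, -13), -1))), 2) = Pow(Add(52, Mul(Add(204, -49), Pow(24, -1))), 2) = Pow(Add(52, Mul(155, Rational(1, 24))), 2) = Pow(Add(52, Rational(155, 24)), 2) = Pow(Rational(1403, 24), 2) = Rational(1968409, 576)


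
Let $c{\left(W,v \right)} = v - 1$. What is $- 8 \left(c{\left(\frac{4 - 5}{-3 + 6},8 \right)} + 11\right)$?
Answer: $-144$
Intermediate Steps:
$c{\left(W,v \right)} = -1 + v$ ($c{\left(W,v \right)} = v - 1 = -1 + v$)
$- 8 \left(c{\left(\frac{4 - 5}{-3 + 6},8 \right)} + 11\right) = - 8 \left(\left(-1 + 8\right) + 11\right) = - 8 \left(7 + 11\right) = \left(-8\right) 18 = -144$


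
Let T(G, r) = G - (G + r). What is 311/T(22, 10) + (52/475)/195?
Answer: -443167/14250 ≈ -31.099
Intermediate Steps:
T(G, r) = -r (T(G, r) = G + (-G - r) = -r)
311/T(22, 10) + (52/475)/195 = 311/((-1*10)) + (52/475)/195 = 311/(-10) + (52*(1/475))*(1/195) = 311*(-⅒) + (52/475)*(1/195) = -311/10 + 4/7125 = -443167/14250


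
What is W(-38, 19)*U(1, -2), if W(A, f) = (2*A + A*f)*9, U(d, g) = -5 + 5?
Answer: 0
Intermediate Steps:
U(d, g) = 0
W(A, f) = 18*A + 9*A*f
W(-38, 19)*U(1, -2) = (9*(-38)*(2 + 19))*0 = (9*(-38)*21)*0 = -7182*0 = 0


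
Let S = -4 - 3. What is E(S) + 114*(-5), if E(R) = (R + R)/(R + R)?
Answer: -569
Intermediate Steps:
S = -7
E(R) = 1 (E(R) = (2*R)/((2*R)) = (2*R)*(1/(2*R)) = 1)
E(S) + 114*(-5) = 1 + 114*(-5) = 1 - 570 = -569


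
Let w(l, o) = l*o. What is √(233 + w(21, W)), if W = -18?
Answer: I*√145 ≈ 12.042*I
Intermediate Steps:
√(233 + w(21, W)) = √(233 + 21*(-18)) = √(233 - 378) = √(-145) = I*√145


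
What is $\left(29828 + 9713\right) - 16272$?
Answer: $23269$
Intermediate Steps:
$\left(29828 + 9713\right) - 16272 = 39541 - 16272 = 23269$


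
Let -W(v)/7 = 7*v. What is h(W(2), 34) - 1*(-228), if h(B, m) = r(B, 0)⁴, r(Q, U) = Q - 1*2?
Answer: 100000228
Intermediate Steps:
W(v) = -49*v
r(Q, U) = -2 + Q (r(Q, U) = Q - 2 = -2 + Q)
h(B, m) = (-2 + B)⁴
h(W(2), 34) - 1*(-228) = (-2 - 49*2)⁴ - 1*(-228) = (-2 - 98)⁴ + 228 = (-100)⁴ + 228 = 100000000 + 228 = 100000228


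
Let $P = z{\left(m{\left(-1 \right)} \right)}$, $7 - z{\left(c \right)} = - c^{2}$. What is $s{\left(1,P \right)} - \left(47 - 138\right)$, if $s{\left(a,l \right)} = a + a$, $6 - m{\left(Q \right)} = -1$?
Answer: $93$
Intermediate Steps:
$m{\left(Q \right)} = 7$ ($m{\left(Q \right)} = 6 - -1 = 6 + 1 = 7$)
$z{\left(c \right)} = 7 + c^{2}$ ($z{\left(c \right)} = 7 - - c^{2} = 7 + c^{2}$)
$P = 56$ ($P = 7 + 7^{2} = 7 + 49 = 56$)
$s{\left(a,l \right)} = 2 a$
$s{\left(1,P \right)} - \left(47 - 138\right) = 2 \cdot 1 - \left(47 - 138\right) = 2 - -91 = 2 + 91 = 93$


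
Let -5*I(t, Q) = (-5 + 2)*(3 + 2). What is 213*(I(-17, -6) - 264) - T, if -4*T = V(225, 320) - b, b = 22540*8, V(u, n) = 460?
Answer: -100558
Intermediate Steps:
b = 180320
I(t, Q) = 3 (I(t, Q) = -(-5 + 2)*(3 + 2)/5 = -(-3)*5/5 = -1/5*(-15) = 3)
T = 44965 (T = -(460 - 1*180320)/4 = -(460 - 180320)/4 = -1/4*(-179860) = 44965)
213*(I(-17, -6) - 264) - T = 213*(3 - 264) - 1*44965 = 213*(-261) - 44965 = -55593 - 44965 = -100558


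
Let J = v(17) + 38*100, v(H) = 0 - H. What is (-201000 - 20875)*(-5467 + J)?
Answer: 373637500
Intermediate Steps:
v(H) = -H
J = 3783 (J = -1*17 + 38*100 = -17 + 3800 = 3783)
(-201000 - 20875)*(-5467 + J) = (-201000 - 20875)*(-5467 + 3783) = -221875*(-1684) = 373637500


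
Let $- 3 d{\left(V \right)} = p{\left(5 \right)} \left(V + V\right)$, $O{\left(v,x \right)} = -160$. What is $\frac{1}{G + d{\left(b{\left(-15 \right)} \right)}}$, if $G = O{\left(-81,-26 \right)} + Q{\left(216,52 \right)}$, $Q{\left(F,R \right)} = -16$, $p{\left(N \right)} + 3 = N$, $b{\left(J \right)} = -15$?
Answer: $- \frac{1}{156} \approx -0.0064103$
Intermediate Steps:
$p{\left(N \right)} = -3 + N$
$d{\left(V \right)} = - \frac{4 V}{3}$ ($d{\left(V \right)} = - \frac{\left(-3 + 5\right) \left(V + V\right)}{3} = - \frac{2 \cdot 2 V}{3} = - \frac{4 V}{3}$)
$G = -176$ ($G = -160 - 16 = -176$)
$\frac{1}{G + d{\left(b{\left(-15 \right)} \right)}} = \frac{1}{-176 - -20} = \frac{1}{-176 + 20} = \frac{1}{-156} = - \frac{1}{156}$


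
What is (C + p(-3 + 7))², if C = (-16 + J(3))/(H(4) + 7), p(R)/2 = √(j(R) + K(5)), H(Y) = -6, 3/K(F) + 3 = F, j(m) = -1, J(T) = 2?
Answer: (-14 + √2)² ≈ 158.40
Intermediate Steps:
K(F) = 3/(-3 + F)
p(R) = √2 (p(R) = 2*√(-1 + 3/(-3 + 5)) = 2*√(-1 + 3/2) = 2*√(½) = 2*(√2/2) = √2)
C = -14 (C = (-16 + 2)/(-6 + 7) = -14/1 = -14*1 = -14)
(C + p(-3 + 7))² = (-14 + √2)²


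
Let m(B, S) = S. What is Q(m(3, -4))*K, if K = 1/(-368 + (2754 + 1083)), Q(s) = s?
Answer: -4/3469 ≈ -0.0011531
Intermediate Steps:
K = 1/3469 (K = 1/(-368 + 3837) = 1/3469 ≈ 0.00028827)
Q(m(3, -4))*K = -4*1/3469 = -4/3469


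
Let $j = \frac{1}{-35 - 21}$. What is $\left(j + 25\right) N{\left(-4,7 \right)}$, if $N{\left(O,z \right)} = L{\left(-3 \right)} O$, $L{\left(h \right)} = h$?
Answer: $\frac{4197}{14} \approx 299.79$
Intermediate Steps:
$j = - \frac{1}{56}$ ($j = \frac{1}{-35 - 21} = \frac{1}{-56} = - \frac{1}{56} \approx -0.017857$)
$N{\left(O,z \right)} = - 3 O$
$\left(j + 25\right) N{\left(-4,7 \right)} = \left(- \frac{1}{56} + 25\right) \left(\left(-3\right) \left(-4\right)\right) = \frac{1399}{56} \cdot 12 = \frac{4197}{14}$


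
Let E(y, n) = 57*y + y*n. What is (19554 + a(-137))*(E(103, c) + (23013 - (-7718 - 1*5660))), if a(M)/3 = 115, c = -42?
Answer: 754888464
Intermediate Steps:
a(M) = 345 (a(M) = 3*115 = 345)
E(y, n) = 57*y + n*y
(19554 + a(-137))*(E(103, c) + (23013 - (-7718 - 1*5660))) = (19554 + 345)*(103*(57 - 42) + (23013 - (-7718 - 1*5660))) = 19899*(103*15 + (23013 - (-7718 - 5660))) = 19899*(1545 + (23013 - 1*(-13378))) = 19899*(1545 + (23013 + 13378)) = 19899*(1545 + 36391) = 19899*37936 = 754888464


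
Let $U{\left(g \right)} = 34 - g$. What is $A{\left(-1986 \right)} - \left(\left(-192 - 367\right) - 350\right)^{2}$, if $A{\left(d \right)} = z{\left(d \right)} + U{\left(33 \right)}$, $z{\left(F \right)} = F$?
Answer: $-828266$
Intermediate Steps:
$A{\left(d \right)} = 1 + d$ ($A{\left(d \right)} = d + \left(34 - 33\right) = d + 1 = 1 + d$)
$A{\left(-1986 \right)} - \left(\left(-192 - 367\right) - 350\right)^{2} = \left(1 - 1986\right) - \left(\left(-192 - 367\right) - 350\right)^{2} = -1985 - \left(-559 - 350\right)^{2} = -1985 - \left(-909\right)^{2} = -1985 - 826281 = -828266$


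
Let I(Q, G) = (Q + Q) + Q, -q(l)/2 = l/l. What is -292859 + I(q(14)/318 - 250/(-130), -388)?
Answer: -201775889/689 ≈ -2.9285e+5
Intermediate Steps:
q(l) = -2 (q(l) = -2*l/l = -2*1 = -2)
I(Q, G) = 3*Q (I(Q, G) = 2*Q + Q = 3*Q)
-292859 + I(q(14)/318 - 250/(-130), -388) = -292859 + 3*(-2/318 - 250/(-130)) = -292859 + 3*(-2*1/318 - 250*(-1/130)) = -292859 + 3*(-1/159 + 25/13) = -292859 + 3*(3962/2067) = -292859 + 3962/689 = -201775889/689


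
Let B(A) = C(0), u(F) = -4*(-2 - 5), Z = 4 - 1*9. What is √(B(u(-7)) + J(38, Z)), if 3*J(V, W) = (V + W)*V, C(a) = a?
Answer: √418 ≈ 20.445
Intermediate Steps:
Z = -5 (Z = 4 - 9 = -5)
J(V, W) = V*(V + W)/3 (J(V, W) = ((V + W)*V)/3 = (V*(V + W))/3 = V*(V + W)/3)
u(F) = 28 (u(F) = -4*(-7) = 28)
B(A) = 0
√(B(u(-7)) + J(38, Z)) = √(0 + (⅓)*38*(38 - 5)) = √(0 + (⅓)*38*33) = √(0 + 418) = √418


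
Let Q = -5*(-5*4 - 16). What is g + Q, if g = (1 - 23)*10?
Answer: -40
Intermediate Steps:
Q = 180 (Q = -5*(-20 - 16) = -5*(-36) = 180)
g = -220 (g = -22*10 = -220)
g + Q = -220 + 180 = -40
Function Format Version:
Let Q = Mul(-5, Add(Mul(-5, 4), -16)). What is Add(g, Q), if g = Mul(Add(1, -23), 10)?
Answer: -40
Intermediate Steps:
Q = 180 (Q = Mul(-5, Add(-20, -16)) = Mul(-5, -36) = 180)
g = -220 (g = Mul(-22, 10) = -220)
Add(g, Q) = Add(-220, 180) = -40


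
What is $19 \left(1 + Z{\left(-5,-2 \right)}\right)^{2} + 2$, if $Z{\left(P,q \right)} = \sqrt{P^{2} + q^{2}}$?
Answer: $572 + 38 \sqrt{29} \approx 776.64$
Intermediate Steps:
$19 \left(1 + Z{\left(-5,-2 \right)}\right)^{2} + 2 = 19 \left(1 + \sqrt{\left(-5\right)^{2} + \left(-2\right)^{2}}\right)^{2} + 2 = 19 \left(1 + \sqrt{25 + 4}\right)^{2} + 2 = 19 \left(1 + \sqrt{29}\right)^{2} + 2 = 2 + 19 \left(1 + \sqrt{29}\right)^{2}$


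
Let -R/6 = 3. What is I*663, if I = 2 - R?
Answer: 13260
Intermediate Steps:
R = -18 (R = -6*3 = -18)
I = 20 (I = 2 - 1*(-18) = 2 + 18 = 20)
I*663 = 20*663 = 13260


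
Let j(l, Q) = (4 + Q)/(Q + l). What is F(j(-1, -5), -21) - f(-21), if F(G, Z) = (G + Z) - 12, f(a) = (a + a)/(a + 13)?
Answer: -457/12 ≈ -38.083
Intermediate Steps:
f(a) = 2*a/(13 + a) (f(a) = (2*a)/(13 + a) = 2*a/(13 + a))
j(l, Q) = (4 + Q)/(Q + l)
F(G, Z) = -12 + G + Z
F(j(-1, -5), -21) - f(-21) = (-12 + (4 - 5)/(-5 - 1) - 21) - 2*(-21)/(13 - 21) = (-12 - 1/(-6) - 21) - 2*(-21)/(-8) = (-12 - 1/6*(-1) - 21) - 2*(-21)*(-1)/8 = (-12 + 1/6 - 21) - 1*21/4 = -197/6 - 21/4 = -457/12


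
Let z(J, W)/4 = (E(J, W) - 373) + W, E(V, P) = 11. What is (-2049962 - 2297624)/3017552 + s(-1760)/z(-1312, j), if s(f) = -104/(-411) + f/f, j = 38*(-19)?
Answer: -484335603721/336097959312 ≈ -1.4411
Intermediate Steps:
j = -722
z(J, W) = -1448 + 4*W (z(J, W) = 4*((11 - 373) + W) = 4*(-362 + W) = -1448 + 4*W)
s(f) = 515/411 (s(f) = -104*(-1/411) + 1 = 104/411 + 1 = 515/411)
(-2049962 - 2297624)/3017552 + s(-1760)/z(-1312, j) = (-2049962 - 2297624)/3017552 + 515/(411*(-1448 + 4*(-722))) = -4347586*1/3017552 + 515/(411*(-1448 - 2888)) = -2173793/1508776 + (515/411)/(-4336) = -2173793/1508776 + (515/411)*(-1/4336) = -2173793/1508776 - 515/1782096 = -484335603721/336097959312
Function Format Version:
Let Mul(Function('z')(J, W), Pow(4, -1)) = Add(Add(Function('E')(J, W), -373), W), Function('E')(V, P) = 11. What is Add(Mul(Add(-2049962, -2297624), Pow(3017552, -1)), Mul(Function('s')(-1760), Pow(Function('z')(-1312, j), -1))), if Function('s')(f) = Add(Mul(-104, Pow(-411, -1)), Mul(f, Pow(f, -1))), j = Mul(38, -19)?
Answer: Rational(-484335603721, 336097959312) ≈ -1.4411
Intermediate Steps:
j = -722
Function('z')(J, W) = Add(-1448, Mul(4, W)) (Function('z')(J, W) = Mul(4, Add(Add(11, -373), W)) = Mul(4, Add(-362, W)) = Add(-1448, Mul(4, W)))
Function('s')(f) = Rational(515, 411) (Function('s')(f) = Add(Mul(-104, Rational(-1, 411)), 1) = Add(Rational(104, 411), 1) = Rational(515, 411))
Add(Mul(Add(-2049962, -2297624), Pow(3017552, -1)), Mul(Function('s')(-1760), Pow(Function('z')(-1312, j), -1))) = Add(Mul(Add(-2049962, -2297624), Pow(3017552, -1)), Mul(Rational(515, 411), Pow(Add(-1448, Mul(4, -722)), -1))) = Add(Mul(-4347586, Rational(1, 3017552)), Mul(Rational(515, 411), Pow(Add(-1448, -2888), -1))) = Add(Rational(-2173793, 1508776), Mul(Rational(515, 411), Pow(-4336, -1))) = Add(Rational(-2173793, 1508776), Mul(Rational(515, 411), Rational(-1, 4336))) = Add(Rational(-2173793, 1508776), Rational(-515, 1782096)) = Rational(-484335603721, 336097959312)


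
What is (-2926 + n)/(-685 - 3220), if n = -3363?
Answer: 6289/3905 ≈ 1.6105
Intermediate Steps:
(-2926 + n)/(-685 - 3220) = (-2926 - 3363)/(-685 - 3220) = -6289/(-3905) = -6289*(-1/3905) = 6289/3905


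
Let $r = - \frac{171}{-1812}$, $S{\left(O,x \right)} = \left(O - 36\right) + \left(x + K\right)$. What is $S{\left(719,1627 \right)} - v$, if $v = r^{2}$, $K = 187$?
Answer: $\frac{910942303}{364816} \approx 2497.0$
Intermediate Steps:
$S{\left(O,x \right)} = 151 + O + x$ ($S{\left(O,x \right)} = \left(O - 36\right) + \left(x + 187\right) = \left(-36 + O\right) + \left(187 + x\right) = 151 + O + x$)
$r = \frac{57}{604}$ ($r = \left(-171\right) \left(- \frac{1}{1812}\right) = \frac{57}{604} \approx 0.094371$)
$v = \frac{3249}{364816}$ ($v = \left(\frac{57}{604}\right)^{2} = \frac{3249}{364816} \approx 0.0089059$)
$S{\left(719,1627 \right)} - v = \left(151 + 719 + 1627\right) - \frac{3249}{364816} = 2497 - \frac{3249}{364816} = \frac{910942303}{364816}$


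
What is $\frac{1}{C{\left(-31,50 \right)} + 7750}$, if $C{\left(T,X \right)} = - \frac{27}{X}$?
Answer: $\frac{50}{387473} \approx 0.00012904$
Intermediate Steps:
$\frac{1}{C{\left(-31,50 \right)} + 7750} = \frac{1}{- \frac{27}{50} + 7750} = \frac{1}{\frac{387473}{50}} = \frac{50}{387473}$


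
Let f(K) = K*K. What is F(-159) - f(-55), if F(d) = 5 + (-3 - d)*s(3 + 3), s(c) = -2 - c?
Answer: -4268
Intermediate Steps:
f(K) = K**2
F(d) = 29 + 8*d (F(d) = 5 + (-3 - d)*(-2 - (3 + 3)) = 5 + (-3 - d)*(-2 - 1*6) = 5 + (-3 - d)*(-2 - 6) = 5 + (-3 - d)*(-8) = 5 + (24 + 8*d) = 29 + 8*d)
F(-159) - f(-55) = (29 + 8*(-159)) - 1*(-55)**2 = (29 - 1272) - 1*3025 = -1243 - 3025 = -4268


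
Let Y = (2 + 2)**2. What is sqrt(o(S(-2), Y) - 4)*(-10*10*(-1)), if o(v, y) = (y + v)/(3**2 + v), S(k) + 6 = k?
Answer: 200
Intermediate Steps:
Y = 16 (Y = 4**2 = 16)
S(k) = -6 + k
o(v, y) = (v + y)/(9 + v)
sqrt(o(S(-2), Y) - 4)*(-10*10*(-1)) = sqrt(((-6 - 2) + 16)/(9 + (-6 - 2)) - 4)*(-10*10*(-1)) = sqrt((-8 + 16)/(9 - 8) - 4)*(-100*(-1)) = sqrt(8/1 - 4)*100 = sqrt(1*8 - 4)*100 = sqrt(8 - 4)*100 = sqrt(4)*100 = 2*100 = 200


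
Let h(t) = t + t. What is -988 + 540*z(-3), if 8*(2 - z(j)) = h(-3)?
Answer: 497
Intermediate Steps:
h(t) = 2*t
z(j) = 11/4 (z(j) = 2 - (-3)/4 = 2 - 1/8*(-6) = 2 + 3/4 = 11/4)
-988 + 540*z(-3) = -988 + 540*(11/4) = -988 + 1485 = 497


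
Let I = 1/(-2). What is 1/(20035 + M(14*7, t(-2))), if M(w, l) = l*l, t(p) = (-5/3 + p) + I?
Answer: 36/721885 ≈ 4.9869e-5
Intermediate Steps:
I = -1/2 ≈ -0.50000
t(p) = -13/6 + p (t(p) = (-5/3 + p) - 1/2 = -13/6 + p)
M(w, l) = l**2
1/(20035 + M(14*7, t(-2))) = 1/(20035 + (-13/6 - 2)**2) = 1/(20035 + (-25/6)**2) = 1/(20035 + 625/36) = 1/(721885/36) = 36/721885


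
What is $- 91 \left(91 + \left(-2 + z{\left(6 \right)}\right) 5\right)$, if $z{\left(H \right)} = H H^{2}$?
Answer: $-105651$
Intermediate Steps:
$z{\left(H \right)} = H^{3}$
$- 91 \left(91 + \left(-2 + z{\left(6 \right)}\right) 5\right) = - 91 \left(91 + \left(-2 + 6^{3}\right) 5\right) = - 91 \left(91 + \left(-2 + 216\right) 5\right) = - 91 \left(91 + 214 \cdot 5\right) = - 91 \left(91 + 1070\right) = \left(-91\right) 1161 = -105651$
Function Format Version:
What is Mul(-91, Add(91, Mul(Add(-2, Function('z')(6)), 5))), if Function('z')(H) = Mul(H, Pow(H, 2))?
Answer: -105651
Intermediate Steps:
Function('z')(H) = Pow(H, 3)
Mul(-91, Add(91, Mul(Add(-2, Function('z')(6)), 5))) = Mul(-91, Add(91, Mul(Add(-2, Pow(6, 3)), 5))) = Mul(-91, Add(91, Mul(Add(-2, 216), 5))) = Mul(-91, Add(91, Mul(214, 5))) = Mul(-91, Add(91, 1070)) = Mul(-91, 1161) = -105651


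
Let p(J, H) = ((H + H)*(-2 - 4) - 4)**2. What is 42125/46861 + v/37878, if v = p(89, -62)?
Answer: 13628347175/887500479 ≈ 15.356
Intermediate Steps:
p(J, H) = (-4 - 12*H)**2 (p(J, H) = ((2*H)*(-6) - 4)**2 = (-12*H - 4)**2 = (-4 - 12*H)**2)
v = 547600 (v = 16*(1 + 3*(-62))**2 = 16*(1 - 186)**2 = 16*(-185)**2 = 16*34225 = 547600)
42125/46861 + v/37878 = 42125/46861 + 547600/37878 = 42125*(1/46861) + 547600*(1/37878) = 42125/46861 + 273800/18939 = 13628347175/887500479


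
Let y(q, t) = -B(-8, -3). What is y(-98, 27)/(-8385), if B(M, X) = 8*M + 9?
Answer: -11/1677 ≈ -0.0065593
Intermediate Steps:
B(M, X) = 9 + 8*M
y(q, t) = 55 (y(q, t) = -(9 + 8*(-8)) = -(9 - 64) = -1*(-55) = 55)
y(-98, 27)/(-8385) = 55/(-8385) = 55*(-1/8385) = -11/1677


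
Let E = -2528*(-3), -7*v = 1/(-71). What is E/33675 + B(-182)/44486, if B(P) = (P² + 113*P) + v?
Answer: 125951817751/248179608950 ≈ 0.50750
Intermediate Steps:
v = 1/497 (v = -⅐/(-71) = -⅐*(-1/71) = 1/497 ≈ 0.0020121)
B(P) = 1/497 + P² + 113*P (B(P) = (P² + 113*P) + 1/497 = 1/497 + P² + 113*P)
E = 7584
E/33675 + B(-182)/44486 = 7584/33675 + (1/497 + (-182)² + 113*(-182))/44486 = 7584*(1/33675) + (1/497 + 33124 - 20566)*(1/44486) = 2528/11225 + (6241327/497)*(1/44486) = 2528/11225 + 6241327/22109542 = 125951817751/248179608950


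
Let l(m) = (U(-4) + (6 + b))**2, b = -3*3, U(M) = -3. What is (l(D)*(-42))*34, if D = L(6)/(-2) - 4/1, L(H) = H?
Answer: -51408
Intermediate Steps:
b = -9
D = -7 (D = 6/(-2) - 4/1 = 6*(-1/2) - 4*1 = -3 - 4 = -7)
l(m) = 36 (l(m) = (-3 + (6 - 9))**2 = (-3 - 3)**2 = (-6)**2 = 36)
(l(D)*(-42))*34 = (36*(-42))*34 = -1512*34 = -51408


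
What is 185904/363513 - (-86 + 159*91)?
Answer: -1742740525/121171 ≈ -14382.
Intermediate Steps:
185904/363513 - (-86 + 159*91) = 185904*(1/363513) - (-86 + 14469) = 61968/121171 - 1*14383 = 61968/121171 - 14383 = -1742740525/121171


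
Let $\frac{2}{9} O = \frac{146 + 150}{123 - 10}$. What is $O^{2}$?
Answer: $\frac{1774224}{12769} \approx 138.95$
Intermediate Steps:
$O = \frac{1332}{113}$ ($O = \frac{9 \frac{146 + 150}{123 - 10}}{2} = \frac{9 \cdot \frac{296}{113}}{2} = \frac{9 \cdot 296 \cdot \frac{1}{113}}{2} = \frac{9}{2} \cdot \frac{296}{113} = \frac{1332}{113} \approx 11.788$)
$O^{2} = \left(\frac{1332}{113}\right)^{2} = \frac{1774224}{12769}$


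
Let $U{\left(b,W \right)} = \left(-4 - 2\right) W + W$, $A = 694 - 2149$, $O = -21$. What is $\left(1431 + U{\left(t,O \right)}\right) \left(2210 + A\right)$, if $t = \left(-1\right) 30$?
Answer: $1159680$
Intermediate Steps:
$t = -30$
$A = -1455$
$U{\left(b,W \right)} = - 5 W$ ($U{\left(b,W \right)} = - 6 W + W = - 5 W$)
$\left(1431 + U{\left(t,O \right)}\right) \left(2210 + A\right) = \left(1431 - -105\right) \left(2210 - 1455\right) = \left(1431 + 105\right) 755 = 1536 \cdot 755 = 1159680$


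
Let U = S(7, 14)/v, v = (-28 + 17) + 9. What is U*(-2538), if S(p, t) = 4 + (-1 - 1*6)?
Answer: -3807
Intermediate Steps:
S(p, t) = -3 (S(p, t) = 4 + (-1 - 6) = 4 - 7 = -3)
v = -2 (v = -11 + 9 = -2)
U = 3/2 (U = -3/(-2) = -3*(-½) = 3/2 ≈ 1.5000)
U*(-2538) = (3/2)*(-2538) = -3807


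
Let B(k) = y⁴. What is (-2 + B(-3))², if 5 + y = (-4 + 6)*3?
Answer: 1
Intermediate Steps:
y = 1 (y = -5 + (-4 + 6)*3 = -5 + 2*3 = -5 + 6 = 1)
B(k) = 1 (B(k) = 1⁴ = 1)
(-2 + B(-3))² = (-2 + 1)² = (-1)² = 1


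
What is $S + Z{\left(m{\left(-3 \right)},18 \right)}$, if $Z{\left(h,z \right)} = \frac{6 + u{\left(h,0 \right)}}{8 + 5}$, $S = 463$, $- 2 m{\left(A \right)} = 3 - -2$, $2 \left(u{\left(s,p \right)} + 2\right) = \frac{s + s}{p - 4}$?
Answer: $\frac{48189}{104} \approx 463.36$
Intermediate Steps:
$u{\left(s,p \right)} = -2 + \frac{s}{-4 + p}$ ($u{\left(s,p \right)} = -2 + \frac{\left(s + s\right) \frac{1}{p - 4}}{2} = -2 + \frac{2 s \frac{1}{-4 + p}}{2} = -2 + \frac{s}{-4 + p}$)
$m{\left(A \right)} = - \frac{5}{2}$ ($m{\left(A \right)} = - \frac{3 - -2}{2} = - \frac{3 + 2}{2} = \left(- \frac{1}{2}\right) 5 = - \frac{5}{2}$)
$Z{\left(h,z \right)} = \frac{4}{13} - \frac{h}{52}$ ($Z{\left(h,z \right)} = \frac{6 + \frac{8 + h - 0}{-4 + 0}}{8 + 5} = \frac{6 + \frac{8 + h + 0}{-4}}{13} = \left(6 - \frac{8 + h}{4}\right) \frac{1}{13} = \left(6 - \left(2 + \frac{h}{4}\right)\right) \frac{1}{13} = \left(4 - \frac{h}{4}\right) \frac{1}{13} = \frac{4}{13} - \frac{h}{52}$)
$S + Z{\left(m{\left(-3 \right)},18 \right)} = 463 + \left(\frac{4}{13} - - \frac{5}{104}\right) = 463 + \left(\frac{4}{13} + \frac{5}{104}\right) = 463 + \frac{37}{104} = \frac{48189}{104}$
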